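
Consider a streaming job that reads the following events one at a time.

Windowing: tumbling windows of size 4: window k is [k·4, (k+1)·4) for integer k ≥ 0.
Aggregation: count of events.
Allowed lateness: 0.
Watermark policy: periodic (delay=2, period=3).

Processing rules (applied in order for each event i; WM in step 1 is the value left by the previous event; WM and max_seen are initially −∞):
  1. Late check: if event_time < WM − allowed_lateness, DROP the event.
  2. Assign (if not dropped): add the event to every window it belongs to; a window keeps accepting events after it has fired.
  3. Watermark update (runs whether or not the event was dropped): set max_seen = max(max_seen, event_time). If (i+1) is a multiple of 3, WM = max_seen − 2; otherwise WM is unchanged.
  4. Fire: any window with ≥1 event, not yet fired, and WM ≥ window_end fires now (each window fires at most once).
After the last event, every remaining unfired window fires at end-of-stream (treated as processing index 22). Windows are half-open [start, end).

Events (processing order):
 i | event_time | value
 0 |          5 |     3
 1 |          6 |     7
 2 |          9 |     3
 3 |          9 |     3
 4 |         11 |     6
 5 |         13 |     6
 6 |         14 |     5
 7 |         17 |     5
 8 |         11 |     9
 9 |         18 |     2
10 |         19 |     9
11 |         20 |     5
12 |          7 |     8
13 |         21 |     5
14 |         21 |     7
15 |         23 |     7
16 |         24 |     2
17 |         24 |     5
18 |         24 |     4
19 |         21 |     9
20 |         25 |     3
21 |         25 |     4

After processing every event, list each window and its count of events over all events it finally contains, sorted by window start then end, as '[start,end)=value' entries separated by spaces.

[4,8)=2 [8,12)=4 [12,16)=2 [16,20)=3 [20,24)=4 [24,28)=5

i=0 t=5 v=3: → [4,8); WM=−∞
i=1 t=6 v=7: → [4,8); WM=−∞
i=2 t=9 v=3: → [8,12); WM=7
i=3 t=9 v=3: → [8,12); WM=7
i=4 t=11 v=6: → [8,12); WM=7
i=5 t=13 v=6: → [12,16); WM=11; [4,8) fires=2
i=6 t=14 v=5: → [12,16); WM=11
i=7 t=17 v=5: → [16,20); WM=11
i=8 t=11 v=9: → [8,12); WM=15; [8,12) fires=4
i=9 t=18 v=2: → [16,20); WM=15
i=10 t=19 v=9: → [16,20); WM=15
i=11 t=20 v=5: → [20,24); WM=18; [12,16) fires=2
i=12 t=7 v=8: DROP (t<18-0); WM=18
i=13 t=21 v=5: → [20,24); WM=18
i=14 t=21 v=7: → [20,24); WM=19
i=15 t=23 v=7: → [20,24); WM=19
i=16 t=24 v=2: → [24,28); WM=19
i=17 t=24 v=5: → [24,28); WM=22; [16,20) fires=3
i=18 t=24 v=4: → [24,28); WM=22
i=19 t=21 v=9: DROP (t<22-0); WM=22
i=20 t=25 v=3: → [24,28); WM=23
i=21 t=25 v=4: → [24,28); WM=23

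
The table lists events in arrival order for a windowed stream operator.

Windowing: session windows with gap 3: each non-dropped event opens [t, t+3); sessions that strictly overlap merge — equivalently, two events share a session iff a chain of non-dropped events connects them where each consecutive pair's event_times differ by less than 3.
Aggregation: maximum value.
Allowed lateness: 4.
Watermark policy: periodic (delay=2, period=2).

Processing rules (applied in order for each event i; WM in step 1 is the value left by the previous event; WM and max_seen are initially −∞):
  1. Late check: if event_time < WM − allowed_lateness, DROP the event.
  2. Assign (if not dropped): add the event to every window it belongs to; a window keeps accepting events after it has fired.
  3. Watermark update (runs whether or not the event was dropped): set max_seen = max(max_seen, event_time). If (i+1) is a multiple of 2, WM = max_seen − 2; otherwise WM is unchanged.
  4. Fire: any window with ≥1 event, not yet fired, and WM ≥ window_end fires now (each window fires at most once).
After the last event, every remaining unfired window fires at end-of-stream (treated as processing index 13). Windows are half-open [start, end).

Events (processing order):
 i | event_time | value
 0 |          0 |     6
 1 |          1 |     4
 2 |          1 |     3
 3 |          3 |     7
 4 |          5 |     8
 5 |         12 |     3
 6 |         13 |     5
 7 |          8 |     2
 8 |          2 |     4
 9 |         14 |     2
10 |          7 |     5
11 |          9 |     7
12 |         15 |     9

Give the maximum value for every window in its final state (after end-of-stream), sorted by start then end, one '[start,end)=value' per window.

[0,8)=8 [8,12)=7 [12,18)=9

i=0 t=0 v=6: → [0,3); WM=−∞
i=1 t=1 v=4: → [0,4); WM=-1
i=2 t=1 v=3: → [0,4); WM=-1
i=3 t=3 v=7: → [0,6); WM=1
i=4 t=5 v=8: → [0,8); WM=1
i=5 t=12 v=3: → [12,15); WM=10
i=6 t=13 v=5: → [12,16); WM=10
i=7 t=8 v=2: → [8,11); WM=11
i=8 t=2 v=4: DROP (t<11-4); WM=11
i=9 t=14 v=2: → [12,17); WM=12
i=10 t=7 v=5: DROP (t<12-4); WM=12
i=11 t=9 v=7: → [8,12); WM=12
i=12 t=15 v=9: → [12,18); WM=12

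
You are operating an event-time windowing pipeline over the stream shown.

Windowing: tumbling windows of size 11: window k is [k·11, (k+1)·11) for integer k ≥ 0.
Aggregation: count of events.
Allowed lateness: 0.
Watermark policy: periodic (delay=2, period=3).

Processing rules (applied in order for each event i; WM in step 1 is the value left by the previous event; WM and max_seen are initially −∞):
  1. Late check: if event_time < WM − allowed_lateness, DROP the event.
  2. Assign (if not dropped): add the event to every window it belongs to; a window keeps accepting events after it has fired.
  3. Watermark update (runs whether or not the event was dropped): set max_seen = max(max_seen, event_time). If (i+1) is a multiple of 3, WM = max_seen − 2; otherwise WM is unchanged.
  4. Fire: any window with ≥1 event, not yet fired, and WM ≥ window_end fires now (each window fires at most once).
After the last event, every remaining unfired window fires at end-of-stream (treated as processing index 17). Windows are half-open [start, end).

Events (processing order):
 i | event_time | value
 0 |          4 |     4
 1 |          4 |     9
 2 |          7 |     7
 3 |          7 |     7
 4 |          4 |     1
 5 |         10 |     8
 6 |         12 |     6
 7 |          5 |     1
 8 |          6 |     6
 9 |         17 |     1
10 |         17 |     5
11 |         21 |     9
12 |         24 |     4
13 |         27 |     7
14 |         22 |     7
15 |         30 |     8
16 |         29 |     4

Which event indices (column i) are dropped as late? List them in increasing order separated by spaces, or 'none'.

4 7 8

i=0 t=4 v=4: → [0,11); WM=−∞
i=1 t=4 v=9: → [0,11); WM=−∞
i=2 t=7 v=7: → [0,11); WM=5
i=3 t=7 v=7: → [0,11); WM=5
i=4 t=4 v=1: DROP (t<5-0); WM=5
i=5 t=10 v=8: → [0,11); WM=8
i=6 t=12 v=6: → [11,22); WM=8
i=7 t=5 v=1: DROP (t<8-0); WM=8
i=8 t=6 v=6: DROP (t<8-0); WM=10
i=9 t=17 v=1: → [11,22); WM=10
i=10 t=17 v=5: → [11,22); WM=10
i=11 t=21 v=9: → [11,22); WM=19; [0,11) fires=5
i=12 t=24 v=4: → [22,33); WM=19
i=13 t=27 v=7: → [22,33); WM=19
i=14 t=22 v=7: → [22,33); WM=25; [11,22) fires=4
i=15 t=30 v=8: → [22,33); WM=25
i=16 t=29 v=4: → [22,33); WM=25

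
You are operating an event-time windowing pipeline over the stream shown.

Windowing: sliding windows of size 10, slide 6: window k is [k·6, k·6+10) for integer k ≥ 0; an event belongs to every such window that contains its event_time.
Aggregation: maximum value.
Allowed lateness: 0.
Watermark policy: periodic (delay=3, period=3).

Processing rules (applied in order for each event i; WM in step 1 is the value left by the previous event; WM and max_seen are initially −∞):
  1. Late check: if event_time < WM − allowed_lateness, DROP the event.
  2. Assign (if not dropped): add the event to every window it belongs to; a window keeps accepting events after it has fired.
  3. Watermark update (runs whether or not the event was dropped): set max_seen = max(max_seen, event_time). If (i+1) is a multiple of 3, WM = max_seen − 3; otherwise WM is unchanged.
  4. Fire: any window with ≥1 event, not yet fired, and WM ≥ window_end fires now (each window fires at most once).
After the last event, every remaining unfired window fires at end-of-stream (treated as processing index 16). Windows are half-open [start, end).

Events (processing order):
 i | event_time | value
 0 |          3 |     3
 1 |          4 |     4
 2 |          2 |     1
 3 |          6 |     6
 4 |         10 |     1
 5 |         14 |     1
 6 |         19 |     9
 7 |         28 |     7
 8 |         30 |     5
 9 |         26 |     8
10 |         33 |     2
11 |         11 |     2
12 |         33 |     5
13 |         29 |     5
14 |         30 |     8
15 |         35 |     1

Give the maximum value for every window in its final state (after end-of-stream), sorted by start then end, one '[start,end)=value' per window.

[0,10)=6 [6,16)=6 [12,22)=9 [18,28)=9 [24,34)=8 [30,40)=8

i=0 t=3 v=3: → [0,10); WM=−∞
i=1 t=4 v=4: → [0,10); WM=−∞
i=2 t=2 v=1: → [0,10); WM=1
i=3 t=6 v=6: → [6,16),[0,10); WM=1
i=4 t=10 v=1: → [6,16); WM=1
i=5 t=14 v=1: → [12,22),[6,16); WM=11; [0,10) fires=6
i=6 t=19 v=9: → [18,28),[12,22); WM=11
i=7 t=28 v=7: → [24,34); WM=11
i=8 t=30 v=5: → [30,40),[24,34); WM=27; [6,16) fires=6 [12,22) fires=9
i=9 t=26 v=8: DROP (t<27-0); WM=27
i=10 t=33 v=2: → [30,40),[24,34); WM=27
i=11 t=11 v=2: DROP (t<27-0); WM=30; [18,28) fires=9
i=12 t=33 v=5: → [30,40),[24,34); WM=30
i=13 t=29 v=5: DROP (t<30-0); WM=30
i=14 t=30 v=8: → [30,40),[24,34); WM=30
i=15 t=35 v=1: → [30,40); WM=30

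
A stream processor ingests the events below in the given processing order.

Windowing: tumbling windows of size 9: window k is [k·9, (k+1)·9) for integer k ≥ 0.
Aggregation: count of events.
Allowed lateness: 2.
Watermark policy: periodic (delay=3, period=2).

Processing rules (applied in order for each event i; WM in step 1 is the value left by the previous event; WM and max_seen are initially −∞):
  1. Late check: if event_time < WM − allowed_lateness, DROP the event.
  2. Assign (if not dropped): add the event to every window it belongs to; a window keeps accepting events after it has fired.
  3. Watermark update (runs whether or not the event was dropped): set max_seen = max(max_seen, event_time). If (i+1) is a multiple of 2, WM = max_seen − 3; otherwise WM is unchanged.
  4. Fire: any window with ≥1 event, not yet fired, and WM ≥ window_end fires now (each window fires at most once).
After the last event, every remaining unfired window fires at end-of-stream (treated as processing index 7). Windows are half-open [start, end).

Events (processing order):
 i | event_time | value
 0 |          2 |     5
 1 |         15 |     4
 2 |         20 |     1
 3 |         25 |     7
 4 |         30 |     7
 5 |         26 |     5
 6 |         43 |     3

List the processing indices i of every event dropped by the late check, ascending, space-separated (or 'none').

i=0 t=2 v=5: → [0,9); WM=−∞
i=1 t=15 v=4: → [9,18); WM=12; [0,9) fires=1
i=2 t=20 v=1: → [18,27); WM=12
i=3 t=25 v=7: → [18,27); WM=22; [9,18) fires=1
i=4 t=30 v=7: → [27,36); WM=22
i=5 t=26 v=5: → [18,27); WM=27; [18,27) fires=3
i=6 t=43 v=3: → [36,45); WM=27

none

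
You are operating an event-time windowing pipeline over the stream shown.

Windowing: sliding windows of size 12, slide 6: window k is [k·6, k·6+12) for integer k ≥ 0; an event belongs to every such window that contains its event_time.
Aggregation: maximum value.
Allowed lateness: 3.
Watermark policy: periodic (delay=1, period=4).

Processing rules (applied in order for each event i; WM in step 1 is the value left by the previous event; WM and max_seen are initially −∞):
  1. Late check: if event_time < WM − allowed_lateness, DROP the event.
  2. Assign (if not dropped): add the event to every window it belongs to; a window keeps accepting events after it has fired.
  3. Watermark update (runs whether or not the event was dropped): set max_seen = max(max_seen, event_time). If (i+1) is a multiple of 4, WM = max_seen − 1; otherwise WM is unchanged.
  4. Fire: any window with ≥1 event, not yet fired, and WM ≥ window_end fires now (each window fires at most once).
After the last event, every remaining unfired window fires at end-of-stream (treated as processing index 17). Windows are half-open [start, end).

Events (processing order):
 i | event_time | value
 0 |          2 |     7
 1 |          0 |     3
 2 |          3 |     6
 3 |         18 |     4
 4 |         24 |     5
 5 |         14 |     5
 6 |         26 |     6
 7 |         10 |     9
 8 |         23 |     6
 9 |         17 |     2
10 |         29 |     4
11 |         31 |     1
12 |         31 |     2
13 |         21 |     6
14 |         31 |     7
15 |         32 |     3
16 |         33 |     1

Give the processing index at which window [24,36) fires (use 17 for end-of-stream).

i=0 t=2 v=7: → [0,12); WM=−∞
i=1 t=0 v=3: → [0,12); WM=−∞
i=2 t=3 v=6: → [0,12); WM=−∞
i=3 t=18 v=4: → [18,30),[12,24); WM=17; [0,12) fires=7
i=4 t=24 v=5: → [24,36),[18,30); WM=17
i=5 t=14 v=5: → [12,24),[6,18); WM=17
i=6 t=26 v=6: → [24,36),[18,30); WM=17
i=7 t=10 v=9: DROP (t<17-3); WM=25; [6,18) fires=5 [12,24) fires=5
i=8 t=23 v=6: → [18,30),[12,24); WM=25
i=9 t=17 v=2: DROP (t<25-3); WM=25
i=10 t=29 v=4: → [24,36),[18,30); WM=25
i=11 t=31 v=1: → [30,42),[24,36); WM=30; [18,30) fires=6
i=12 t=31 v=2: → [30,42),[24,36); WM=30
i=13 t=21 v=6: DROP (t<30-3); WM=30
i=14 t=31 v=7: → [30,42),[24,36); WM=30
i=15 t=32 v=3: → [30,42),[24,36); WM=31
i=16 t=33 v=1: → [30,42),[24,36); WM=31

17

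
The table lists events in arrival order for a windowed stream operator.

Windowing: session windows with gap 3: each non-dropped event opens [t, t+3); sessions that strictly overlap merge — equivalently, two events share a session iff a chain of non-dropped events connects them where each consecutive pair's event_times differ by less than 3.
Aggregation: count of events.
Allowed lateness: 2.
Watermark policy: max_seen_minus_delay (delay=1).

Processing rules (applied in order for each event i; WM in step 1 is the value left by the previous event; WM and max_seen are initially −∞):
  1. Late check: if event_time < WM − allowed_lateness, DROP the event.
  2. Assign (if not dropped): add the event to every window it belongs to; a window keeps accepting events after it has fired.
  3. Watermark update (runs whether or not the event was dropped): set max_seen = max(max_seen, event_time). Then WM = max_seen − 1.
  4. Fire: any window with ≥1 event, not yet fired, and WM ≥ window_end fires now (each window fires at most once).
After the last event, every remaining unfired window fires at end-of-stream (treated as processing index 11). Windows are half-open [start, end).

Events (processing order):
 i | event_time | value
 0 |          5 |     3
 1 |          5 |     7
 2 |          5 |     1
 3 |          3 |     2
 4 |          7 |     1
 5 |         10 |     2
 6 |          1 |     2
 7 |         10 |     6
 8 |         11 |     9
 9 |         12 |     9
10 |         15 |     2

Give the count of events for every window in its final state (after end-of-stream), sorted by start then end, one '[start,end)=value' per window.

[3,10)=5 [10,15)=4 [15,18)=1

i=0 t=5 v=3: → [5,8); WM=4
i=1 t=5 v=7: → [5,8); WM=4
i=2 t=5 v=1: → [5,8); WM=4
i=3 t=3 v=2: → [3,8); WM=4
i=4 t=7 v=1: → [3,10); WM=6
i=5 t=10 v=2: → [10,13); WM=9
i=6 t=1 v=2: DROP (t<9-2); WM=9
i=7 t=10 v=6: → [10,13); WM=9
i=8 t=11 v=9: → [10,14); WM=10
i=9 t=12 v=9: → [10,15); WM=11
i=10 t=15 v=2: → [15,18); WM=14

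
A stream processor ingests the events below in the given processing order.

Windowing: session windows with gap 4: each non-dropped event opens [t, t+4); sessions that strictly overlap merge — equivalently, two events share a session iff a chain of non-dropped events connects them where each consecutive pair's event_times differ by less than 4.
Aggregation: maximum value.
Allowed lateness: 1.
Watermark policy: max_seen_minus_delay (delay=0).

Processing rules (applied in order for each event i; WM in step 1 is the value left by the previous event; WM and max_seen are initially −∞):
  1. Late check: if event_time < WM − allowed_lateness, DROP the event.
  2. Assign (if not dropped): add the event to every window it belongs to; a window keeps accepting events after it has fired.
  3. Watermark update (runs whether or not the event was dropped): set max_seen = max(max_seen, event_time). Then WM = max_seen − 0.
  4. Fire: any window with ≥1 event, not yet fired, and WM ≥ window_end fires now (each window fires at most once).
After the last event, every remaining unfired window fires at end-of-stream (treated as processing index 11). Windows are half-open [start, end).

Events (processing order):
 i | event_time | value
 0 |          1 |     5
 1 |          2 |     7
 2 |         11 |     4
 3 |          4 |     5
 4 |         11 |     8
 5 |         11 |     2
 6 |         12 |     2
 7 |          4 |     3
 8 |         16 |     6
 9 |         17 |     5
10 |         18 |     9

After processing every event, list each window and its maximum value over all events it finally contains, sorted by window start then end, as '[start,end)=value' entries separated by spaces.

[1,6)=7 [11,16)=8 [16,22)=9

i=0 t=1 v=5: → [1,5); WM=1
i=1 t=2 v=7: → [1,6); WM=2
i=2 t=11 v=4: → [11,15); WM=11
i=3 t=4 v=5: DROP (t<11-1); WM=11
i=4 t=11 v=8: → [11,15); WM=11
i=5 t=11 v=2: → [11,15); WM=11
i=6 t=12 v=2: → [11,16); WM=12
i=7 t=4 v=3: DROP (t<12-1); WM=12
i=8 t=16 v=6: → [16,20); WM=16
i=9 t=17 v=5: → [16,21); WM=17
i=10 t=18 v=9: → [16,22); WM=18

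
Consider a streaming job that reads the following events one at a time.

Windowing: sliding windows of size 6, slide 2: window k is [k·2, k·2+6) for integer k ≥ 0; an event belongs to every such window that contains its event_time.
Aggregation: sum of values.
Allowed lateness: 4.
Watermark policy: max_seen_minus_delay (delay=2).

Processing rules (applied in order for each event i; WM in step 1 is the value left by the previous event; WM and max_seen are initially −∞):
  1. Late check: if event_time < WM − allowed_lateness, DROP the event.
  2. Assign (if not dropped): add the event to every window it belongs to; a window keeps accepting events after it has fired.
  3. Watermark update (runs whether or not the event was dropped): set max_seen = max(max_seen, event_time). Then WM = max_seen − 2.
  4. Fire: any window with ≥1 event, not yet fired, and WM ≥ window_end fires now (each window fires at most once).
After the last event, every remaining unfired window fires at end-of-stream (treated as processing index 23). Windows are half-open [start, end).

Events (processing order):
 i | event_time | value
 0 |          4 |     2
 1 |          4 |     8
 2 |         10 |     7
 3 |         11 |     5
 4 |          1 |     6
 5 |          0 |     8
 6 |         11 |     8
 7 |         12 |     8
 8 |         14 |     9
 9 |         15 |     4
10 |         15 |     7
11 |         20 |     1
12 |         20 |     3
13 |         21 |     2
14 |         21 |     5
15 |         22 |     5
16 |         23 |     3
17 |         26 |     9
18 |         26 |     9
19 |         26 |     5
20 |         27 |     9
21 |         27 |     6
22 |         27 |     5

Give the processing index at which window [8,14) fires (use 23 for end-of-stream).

i=0 t=4 v=2: → [4,10),[2,8),[0,6); WM=2
i=1 t=4 v=8: → [4,10),[2,8),[0,6); WM=2
i=2 t=10 v=7: → [10,16),[8,14),[6,12); WM=8; [0,6) fires=10 [2,8) fires=10
i=3 t=11 v=5: → [10,16),[8,14),[6,12); WM=9
i=4 t=1 v=6: DROP (t<9-4); WM=9
i=5 t=0 v=8: DROP (t<9-4); WM=9
i=6 t=11 v=8: → [10,16),[8,14),[6,12); WM=9
i=7 t=12 v=8: → [12,18),[10,16),[8,14); WM=10; [4,10) fires=10
i=8 t=14 v=9: → [14,20),[12,18),[10,16); WM=12; [6,12) fires=20
i=9 t=15 v=4: → [14,20),[12,18),[10,16); WM=13
i=10 t=15 v=7: → [14,20),[12,18),[10,16); WM=13
i=11 t=20 v=1: → [20,26),[18,24),[16,22); WM=18; [8,14) fires=28 [10,16) fires=48 [12,18) fires=28
i=12 t=20 v=3: → [20,26),[18,24),[16,22); WM=18
i=13 t=21 v=2: → [20,26),[18,24),[16,22); WM=19
i=14 t=21 v=5: → [20,26),[18,24),[16,22); WM=19
i=15 t=22 v=5: → [22,28),[20,26),[18,24); WM=20; [14,20) fires=20
i=16 t=23 v=3: → [22,28),[20,26),[18,24); WM=21
i=17 t=26 v=9: → [26,32),[24,30),[22,28); WM=24; [16,22) fires=11 [18,24) fires=19
i=18 t=26 v=9: → [26,32),[24,30),[22,28); WM=24
i=19 t=26 v=5: → [26,32),[24,30),[22,28); WM=24
i=20 t=27 v=9: → [26,32),[24,30),[22,28); WM=25
i=21 t=27 v=6: → [26,32),[24,30),[22,28); WM=25
i=22 t=27 v=5: → [26,32),[24,30),[22,28); WM=25

11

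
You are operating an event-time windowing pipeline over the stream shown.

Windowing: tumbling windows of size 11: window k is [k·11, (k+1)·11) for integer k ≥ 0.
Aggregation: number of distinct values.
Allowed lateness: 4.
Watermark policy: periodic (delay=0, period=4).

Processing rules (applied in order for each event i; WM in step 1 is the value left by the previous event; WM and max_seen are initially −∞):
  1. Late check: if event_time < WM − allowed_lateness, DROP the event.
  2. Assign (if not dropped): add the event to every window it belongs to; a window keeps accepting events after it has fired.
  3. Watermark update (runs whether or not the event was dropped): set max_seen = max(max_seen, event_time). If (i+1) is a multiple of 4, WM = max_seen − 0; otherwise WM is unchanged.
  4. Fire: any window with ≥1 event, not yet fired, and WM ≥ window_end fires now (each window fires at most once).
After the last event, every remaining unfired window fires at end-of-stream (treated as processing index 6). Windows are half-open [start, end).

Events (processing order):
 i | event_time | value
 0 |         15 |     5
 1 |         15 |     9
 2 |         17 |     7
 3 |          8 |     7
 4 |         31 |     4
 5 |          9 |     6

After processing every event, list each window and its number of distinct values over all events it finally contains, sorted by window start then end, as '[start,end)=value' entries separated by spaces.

[0,11)=1 [11,22)=3 [22,33)=1

i=0 t=15 v=5: → [11,22); WM=−∞
i=1 t=15 v=9: → [11,22); WM=−∞
i=2 t=17 v=7: → [11,22); WM=−∞
i=3 t=8 v=7: → [0,11); WM=17; [0,11) fires=1
i=4 t=31 v=4: → [22,33); WM=17
i=5 t=9 v=6: DROP (t<17-4); WM=17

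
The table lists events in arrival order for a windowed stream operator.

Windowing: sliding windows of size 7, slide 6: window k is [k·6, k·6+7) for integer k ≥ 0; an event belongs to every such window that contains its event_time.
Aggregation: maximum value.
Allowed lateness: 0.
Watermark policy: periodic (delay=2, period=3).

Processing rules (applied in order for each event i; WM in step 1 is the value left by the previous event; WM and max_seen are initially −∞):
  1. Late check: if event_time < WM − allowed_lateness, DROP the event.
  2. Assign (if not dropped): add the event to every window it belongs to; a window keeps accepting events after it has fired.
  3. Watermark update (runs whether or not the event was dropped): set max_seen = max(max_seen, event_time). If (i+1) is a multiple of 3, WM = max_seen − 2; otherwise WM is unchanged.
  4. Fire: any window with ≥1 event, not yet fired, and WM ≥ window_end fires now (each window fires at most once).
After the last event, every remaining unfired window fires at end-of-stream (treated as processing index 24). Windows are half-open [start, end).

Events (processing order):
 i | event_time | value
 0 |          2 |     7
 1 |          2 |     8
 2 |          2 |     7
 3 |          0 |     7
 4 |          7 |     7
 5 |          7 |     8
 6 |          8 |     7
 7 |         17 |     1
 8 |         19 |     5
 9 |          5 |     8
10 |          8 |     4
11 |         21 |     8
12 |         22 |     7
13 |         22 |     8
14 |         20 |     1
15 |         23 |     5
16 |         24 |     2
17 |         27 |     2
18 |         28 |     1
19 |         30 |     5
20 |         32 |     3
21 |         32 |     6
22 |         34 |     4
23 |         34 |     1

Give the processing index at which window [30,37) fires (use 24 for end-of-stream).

i=0 t=2 v=7: → [0,7); WM=−∞
i=1 t=2 v=8: → [0,7); WM=−∞
i=2 t=2 v=7: → [0,7); WM=0
i=3 t=0 v=7: → [0,7); WM=0
i=4 t=7 v=7: → [6,13); WM=0
i=5 t=7 v=8: → [6,13); WM=5
i=6 t=8 v=7: → [6,13); WM=5
i=7 t=17 v=1: → [12,19); WM=5
i=8 t=19 v=5: → [18,25); WM=17; [0,7) fires=8 [6,13) fires=8
i=9 t=5 v=8: DROP (t<17-0); WM=17
i=10 t=8 v=4: DROP (t<17-0); WM=17
i=11 t=21 v=8: → [18,25); WM=19; [12,19) fires=1
i=12 t=22 v=7: → [18,25); WM=19
i=13 t=22 v=8: → [18,25); WM=19
i=14 t=20 v=1: → [18,25); WM=20
i=15 t=23 v=5: → [18,25); WM=20
i=16 t=24 v=2: → [24,31),[18,25); WM=20
i=17 t=27 v=2: → [24,31); WM=25; [18,25) fires=8
i=18 t=28 v=1: → [24,31); WM=25
i=19 t=30 v=5: → [30,37),[24,31); WM=25
i=20 t=32 v=3: → [30,37); WM=30
i=21 t=32 v=6: → [30,37); WM=30
i=22 t=34 v=4: → [30,37); WM=30
i=23 t=34 v=1: → [30,37); WM=32; [24,31) fires=5

24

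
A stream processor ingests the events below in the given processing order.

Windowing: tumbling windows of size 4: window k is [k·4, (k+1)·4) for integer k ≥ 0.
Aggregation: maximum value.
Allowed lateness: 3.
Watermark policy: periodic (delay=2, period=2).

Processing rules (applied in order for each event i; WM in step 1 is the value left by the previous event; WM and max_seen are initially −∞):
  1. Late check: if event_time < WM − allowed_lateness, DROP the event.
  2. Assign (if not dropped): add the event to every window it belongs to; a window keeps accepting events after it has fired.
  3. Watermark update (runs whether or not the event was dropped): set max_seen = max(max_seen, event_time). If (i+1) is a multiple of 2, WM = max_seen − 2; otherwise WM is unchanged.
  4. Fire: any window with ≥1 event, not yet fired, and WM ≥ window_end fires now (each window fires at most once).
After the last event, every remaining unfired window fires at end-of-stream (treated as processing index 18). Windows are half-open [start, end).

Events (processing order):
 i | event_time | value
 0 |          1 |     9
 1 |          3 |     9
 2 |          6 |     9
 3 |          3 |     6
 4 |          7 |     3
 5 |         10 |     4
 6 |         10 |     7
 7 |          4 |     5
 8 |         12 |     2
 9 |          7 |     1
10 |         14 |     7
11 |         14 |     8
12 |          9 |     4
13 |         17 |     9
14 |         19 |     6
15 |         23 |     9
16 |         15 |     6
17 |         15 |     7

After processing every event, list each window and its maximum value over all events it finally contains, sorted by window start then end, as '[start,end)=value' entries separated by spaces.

[0,4)=9 [4,8)=9 [8,12)=7 [12,16)=8 [16,20)=9 [20,24)=9

i=0 t=1 v=9: → [0,4); WM=−∞
i=1 t=3 v=9: → [0,4); WM=1
i=2 t=6 v=9: → [4,8); WM=1
i=3 t=3 v=6: → [0,4); WM=4; [0,4) fires=9
i=4 t=7 v=3: → [4,8); WM=4
i=5 t=10 v=4: → [8,12); WM=8; [4,8) fires=9
i=6 t=10 v=7: → [8,12); WM=8
i=7 t=4 v=5: DROP (t<8-3); WM=8
i=8 t=12 v=2: → [12,16); WM=8
i=9 t=7 v=1: → [4,8); WM=10
i=10 t=14 v=7: → [12,16); WM=10
i=11 t=14 v=8: → [12,16); WM=12; [8,12) fires=7
i=12 t=9 v=4: → [8,12); WM=12
i=13 t=17 v=9: → [16,20); WM=15
i=14 t=19 v=6: → [16,20); WM=15
i=15 t=23 v=9: → [20,24); WM=21; [12,16) fires=8 [16,20) fires=9
i=16 t=15 v=6: DROP (t<21-3); WM=21
i=17 t=15 v=7: DROP (t<21-3); WM=21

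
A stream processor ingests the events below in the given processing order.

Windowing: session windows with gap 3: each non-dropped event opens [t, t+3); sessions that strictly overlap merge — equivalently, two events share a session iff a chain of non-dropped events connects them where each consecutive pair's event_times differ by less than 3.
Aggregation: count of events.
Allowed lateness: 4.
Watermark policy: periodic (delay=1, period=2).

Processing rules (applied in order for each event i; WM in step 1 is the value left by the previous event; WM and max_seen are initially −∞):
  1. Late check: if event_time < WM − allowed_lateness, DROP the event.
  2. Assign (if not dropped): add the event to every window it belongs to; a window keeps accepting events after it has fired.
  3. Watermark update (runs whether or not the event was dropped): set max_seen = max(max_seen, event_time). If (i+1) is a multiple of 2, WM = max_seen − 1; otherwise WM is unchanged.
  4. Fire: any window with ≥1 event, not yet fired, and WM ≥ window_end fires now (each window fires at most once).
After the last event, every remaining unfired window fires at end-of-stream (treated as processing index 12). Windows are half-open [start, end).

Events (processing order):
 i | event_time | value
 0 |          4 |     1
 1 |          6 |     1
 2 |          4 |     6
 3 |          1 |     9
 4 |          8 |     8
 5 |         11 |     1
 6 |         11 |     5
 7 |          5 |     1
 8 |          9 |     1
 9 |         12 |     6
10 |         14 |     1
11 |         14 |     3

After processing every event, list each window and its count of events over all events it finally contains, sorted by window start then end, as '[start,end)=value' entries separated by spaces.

[1,4)=1 [4,17)=10

i=0 t=4 v=1: → [4,7); WM=−∞
i=1 t=6 v=1: → [4,9); WM=5
i=2 t=4 v=6: → [4,9); WM=5
i=3 t=1 v=9: → [1,4); WM=5
i=4 t=8 v=8: → [4,11); WM=5
i=5 t=11 v=1: → [11,14); WM=10
i=6 t=11 v=5: → [11,14); WM=10
i=7 t=5 v=1: DROP (t<10-4); WM=10
i=8 t=9 v=1: → [4,14); WM=10
i=9 t=12 v=6: → [4,15); WM=11
i=10 t=14 v=1: → [4,17); WM=11
i=11 t=14 v=3: → [4,17); WM=13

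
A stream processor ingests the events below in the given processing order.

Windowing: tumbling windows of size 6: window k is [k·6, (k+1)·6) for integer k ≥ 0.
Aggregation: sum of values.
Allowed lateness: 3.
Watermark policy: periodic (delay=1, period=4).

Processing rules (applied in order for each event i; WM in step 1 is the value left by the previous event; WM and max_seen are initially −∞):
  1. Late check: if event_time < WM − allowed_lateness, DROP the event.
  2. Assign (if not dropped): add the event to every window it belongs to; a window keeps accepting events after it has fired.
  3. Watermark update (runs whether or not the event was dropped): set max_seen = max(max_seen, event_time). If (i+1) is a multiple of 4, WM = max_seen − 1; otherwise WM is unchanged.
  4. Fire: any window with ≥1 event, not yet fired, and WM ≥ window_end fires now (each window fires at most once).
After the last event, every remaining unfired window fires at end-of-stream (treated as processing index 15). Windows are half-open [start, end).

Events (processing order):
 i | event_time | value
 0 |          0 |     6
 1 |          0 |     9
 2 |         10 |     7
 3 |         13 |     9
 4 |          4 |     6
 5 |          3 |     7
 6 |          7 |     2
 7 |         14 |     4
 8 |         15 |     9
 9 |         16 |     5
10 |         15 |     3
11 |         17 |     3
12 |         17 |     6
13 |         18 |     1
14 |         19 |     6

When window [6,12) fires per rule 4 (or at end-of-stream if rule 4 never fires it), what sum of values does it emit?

7

i=0 t=0 v=6: → [0,6); WM=−∞
i=1 t=0 v=9: → [0,6); WM=−∞
i=2 t=10 v=7: → [6,12); WM=−∞
i=3 t=13 v=9: → [12,18); WM=12; [0,6) fires=15 [6,12) fires=7
i=4 t=4 v=6: DROP (t<12-3); WM=12
i=5 t=3 v=7: DROP (t<12-3); WM=12
i=6 t=7 v=2: DROP (t<12-3); WM=12
i=7 t=14 v=4: → [12,18); WM=13
i=8 t=15 v=9: → [12,18); WM=13
i=9 t=16 v=5: → [12,18); WM=13
i=10 t=15 v=3: → [12,18); WM=13
i=11 t=17 v=3: → [12,18); WM=16
i=12 t=17 v=6: → [12,18); WM=16
i=13 t=18 v=1: → [18,24); WM=16
i=14 t=19 v=6: → [18,24); WM=16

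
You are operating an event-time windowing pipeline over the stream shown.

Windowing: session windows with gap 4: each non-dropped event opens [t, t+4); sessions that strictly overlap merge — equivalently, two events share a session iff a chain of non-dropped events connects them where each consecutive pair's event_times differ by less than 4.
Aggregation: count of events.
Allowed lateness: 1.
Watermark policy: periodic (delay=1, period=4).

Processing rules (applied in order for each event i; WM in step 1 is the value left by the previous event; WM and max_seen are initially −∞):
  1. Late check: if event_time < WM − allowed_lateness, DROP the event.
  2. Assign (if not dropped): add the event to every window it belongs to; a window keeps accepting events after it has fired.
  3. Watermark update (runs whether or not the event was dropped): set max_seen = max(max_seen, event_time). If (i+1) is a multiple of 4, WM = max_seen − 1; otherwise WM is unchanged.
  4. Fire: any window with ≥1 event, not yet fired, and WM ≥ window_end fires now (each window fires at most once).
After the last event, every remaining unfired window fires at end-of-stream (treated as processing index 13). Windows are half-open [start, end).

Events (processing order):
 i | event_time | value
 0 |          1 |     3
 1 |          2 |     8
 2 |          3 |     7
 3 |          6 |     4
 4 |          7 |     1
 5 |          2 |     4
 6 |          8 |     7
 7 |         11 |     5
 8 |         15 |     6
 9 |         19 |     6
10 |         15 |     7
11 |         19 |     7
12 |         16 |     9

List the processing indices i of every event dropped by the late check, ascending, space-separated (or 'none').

5 12

i=0 t=1 v=3: → [1,5); WM=−∞
i=1 t=2 v=8: → [1,6); WM=−∞
i=2 t=3 v=7: → [1,7); WM=−∞
i=3 t=6 v=4: → [1,10); WM=5
i=4 t=7 v=1: → [1,11); WM=5
i=5 t=2 v=4: DROP (t<5-1); WM=5
i=6 t=8 v=7: → [1,12); WM=5
i=7 t=11 v=5: → [1,15); WM=10
i=8 t=15 v=6: → [15,19); WM=10
i=9 t=19 v=6: → [19,23); WM=10
i=10 t=15 v=7: → [15,19); WM=10
i=11 t=19 v=7: → [19,23); WM=18
i=12 t=16 v=9: DROP (t<18-1); WM=18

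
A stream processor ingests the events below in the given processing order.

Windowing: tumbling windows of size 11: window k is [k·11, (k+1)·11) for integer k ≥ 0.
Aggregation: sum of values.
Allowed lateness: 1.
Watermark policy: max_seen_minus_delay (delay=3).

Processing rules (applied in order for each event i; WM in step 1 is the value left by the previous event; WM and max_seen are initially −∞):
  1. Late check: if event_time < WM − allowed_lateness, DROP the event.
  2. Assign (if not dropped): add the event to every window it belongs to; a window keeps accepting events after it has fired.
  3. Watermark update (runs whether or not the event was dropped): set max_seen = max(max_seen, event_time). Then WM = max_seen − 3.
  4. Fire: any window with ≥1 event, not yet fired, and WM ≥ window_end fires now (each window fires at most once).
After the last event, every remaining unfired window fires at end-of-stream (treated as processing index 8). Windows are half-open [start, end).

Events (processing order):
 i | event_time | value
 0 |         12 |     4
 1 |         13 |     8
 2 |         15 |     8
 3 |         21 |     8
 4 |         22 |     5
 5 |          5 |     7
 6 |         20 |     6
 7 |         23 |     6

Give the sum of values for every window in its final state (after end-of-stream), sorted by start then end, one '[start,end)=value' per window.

[11,22)=34 [22,33)=11

i=0 t=12 v=4: → [11,22); WM=9
i=1 t=13 v=8: → [11,22); WM=10
i=2 t=15 v=8: → [11,22); WM=12
i=3 t=21 v=8: → [11,22); WM=18
i=4 t=22 v=5: → [22,33); WM=19
i=5 t=5 v=7: DROP (t<19-1); WM=19
i=6 t=20 v=6: → [11,22); WM=19
i=7 t=23 v=6: → [22,33); WM=20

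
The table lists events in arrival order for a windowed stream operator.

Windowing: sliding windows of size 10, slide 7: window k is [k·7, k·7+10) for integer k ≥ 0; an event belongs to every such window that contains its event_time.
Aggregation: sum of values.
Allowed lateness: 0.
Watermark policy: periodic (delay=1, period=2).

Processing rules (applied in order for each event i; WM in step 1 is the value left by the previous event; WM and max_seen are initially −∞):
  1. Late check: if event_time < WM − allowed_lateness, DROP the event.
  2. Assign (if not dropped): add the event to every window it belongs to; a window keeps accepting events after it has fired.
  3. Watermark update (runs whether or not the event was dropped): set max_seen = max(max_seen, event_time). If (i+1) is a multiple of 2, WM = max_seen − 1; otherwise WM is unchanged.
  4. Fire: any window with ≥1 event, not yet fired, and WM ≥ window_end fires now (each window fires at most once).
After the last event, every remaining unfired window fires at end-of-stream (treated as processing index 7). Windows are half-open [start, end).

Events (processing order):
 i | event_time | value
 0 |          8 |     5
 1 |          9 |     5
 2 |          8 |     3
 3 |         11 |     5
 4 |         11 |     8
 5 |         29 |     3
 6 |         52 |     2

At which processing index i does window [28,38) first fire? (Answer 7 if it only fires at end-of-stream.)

7

i=0 t=8 v=5: → [7,17),[0,10); WM=−∞
i=1 t=9 v=5: → [7,17),[0,10); WM=8
i=2 t=8 v=3: → [7,17),[0,10); WM=8
i=3 t=11 v=5: → [7,17); WM=10; [0,10) fires=13
i=4 t=11 v=8: → [7,17); WM=10
i=5 t=29 v=3: → [28,38),[21,31); WM=28; [7,17) fires=26
i=6 t=52 v=2: → [49,59); WM=28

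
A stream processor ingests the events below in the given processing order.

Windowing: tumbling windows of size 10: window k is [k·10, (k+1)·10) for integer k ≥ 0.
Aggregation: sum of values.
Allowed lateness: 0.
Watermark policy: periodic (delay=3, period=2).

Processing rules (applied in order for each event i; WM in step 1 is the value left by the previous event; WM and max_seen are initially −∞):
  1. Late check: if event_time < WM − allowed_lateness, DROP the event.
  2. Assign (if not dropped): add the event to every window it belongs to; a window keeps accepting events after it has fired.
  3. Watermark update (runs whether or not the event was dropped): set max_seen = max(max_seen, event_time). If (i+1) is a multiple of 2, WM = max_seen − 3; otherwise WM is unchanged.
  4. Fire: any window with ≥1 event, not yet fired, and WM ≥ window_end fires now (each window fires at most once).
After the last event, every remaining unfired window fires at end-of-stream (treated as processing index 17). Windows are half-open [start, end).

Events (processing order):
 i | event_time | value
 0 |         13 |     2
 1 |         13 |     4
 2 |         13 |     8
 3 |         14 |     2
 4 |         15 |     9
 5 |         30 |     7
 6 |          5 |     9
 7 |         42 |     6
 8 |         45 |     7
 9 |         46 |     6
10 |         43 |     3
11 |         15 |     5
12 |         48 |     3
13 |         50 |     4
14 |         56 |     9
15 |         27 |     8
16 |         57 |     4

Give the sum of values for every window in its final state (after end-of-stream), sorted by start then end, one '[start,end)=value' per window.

[10,20)=25 [30,40)=7 [40,50)=25 [50,60)=17

i=0 t=13 v=2: → [10,20); WM=−∞
i=1 t=13 v=4: → [10,20); WM=10
i=2 t=13 v=8: → [10,20); WM=10
i=3 t=14 v=2: → [10,20); WM=11
i=4 t=15 v=9: → [10,20); WM=11
i=5 t=30 v=7: → [30,40); WM=27; [10,20) fires=25
i=6 t=5 v=9: DROP (t<27-0); WM=27
i=7 t=42 v=6: → [40,50); WM=39
i=8 t=45 v=7: → [40,50); WM=39
i=9 t=46 v=6: → [40,50); WM=43; [30,40) fires=7
i=10 t=43 v=3: → [40,50); WM=43
i=11 t=15 v=5: DROP (t<43-0); WM=43
i=12 t=48 v=3: → [40,50); WM=43
i=13 t=50 v=4: → [50,60); WM=47
i=14 t=56 v=9: → [50,60); WM=47
i=15 t=27 v=8: DROP (t<47-0); WM=53; [40,50) fires=25
i=16 t=57 v=4: → [50,60); WM=53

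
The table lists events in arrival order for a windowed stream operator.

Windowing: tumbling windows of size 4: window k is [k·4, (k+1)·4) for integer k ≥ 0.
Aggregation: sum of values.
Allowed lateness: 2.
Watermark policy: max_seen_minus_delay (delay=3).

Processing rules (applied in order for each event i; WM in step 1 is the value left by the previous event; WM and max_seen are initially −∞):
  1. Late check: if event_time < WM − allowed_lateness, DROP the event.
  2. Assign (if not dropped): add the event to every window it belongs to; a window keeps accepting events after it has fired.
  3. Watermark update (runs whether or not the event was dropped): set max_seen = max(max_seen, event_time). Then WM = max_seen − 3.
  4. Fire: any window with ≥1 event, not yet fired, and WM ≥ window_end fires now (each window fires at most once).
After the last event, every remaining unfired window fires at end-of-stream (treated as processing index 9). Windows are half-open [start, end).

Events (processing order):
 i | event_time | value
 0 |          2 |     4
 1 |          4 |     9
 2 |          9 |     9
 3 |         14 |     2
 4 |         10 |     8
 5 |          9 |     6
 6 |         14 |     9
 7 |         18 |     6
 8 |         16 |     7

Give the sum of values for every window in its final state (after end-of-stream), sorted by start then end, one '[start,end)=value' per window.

[0,4)=4 [4,8)=9 [8,12)=23 [12,16)=11 [16,20)=13

i=0 t=2 v=4: → [0,4); WM=-1
i=1 t=4 v=9: → [4,8); WM=1
i=2 t=9 v=9: → [8,12); WM=6; [0,4) fires=4
i=3 t=14 v=2: → [12,16); WM=11; [4,8) fires=9
i=4 t=10 v=8: → [8,12); WM=11
i=5 t=9 v=6: → [8,12); WM=11
i=6 t=14 v=9: → [12,16); WM=11
i=7 t=18 v=6: → [16,20); WM=15; [8,12) fires=23
i=8 t=16 v=7: → [16,20); WM=15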